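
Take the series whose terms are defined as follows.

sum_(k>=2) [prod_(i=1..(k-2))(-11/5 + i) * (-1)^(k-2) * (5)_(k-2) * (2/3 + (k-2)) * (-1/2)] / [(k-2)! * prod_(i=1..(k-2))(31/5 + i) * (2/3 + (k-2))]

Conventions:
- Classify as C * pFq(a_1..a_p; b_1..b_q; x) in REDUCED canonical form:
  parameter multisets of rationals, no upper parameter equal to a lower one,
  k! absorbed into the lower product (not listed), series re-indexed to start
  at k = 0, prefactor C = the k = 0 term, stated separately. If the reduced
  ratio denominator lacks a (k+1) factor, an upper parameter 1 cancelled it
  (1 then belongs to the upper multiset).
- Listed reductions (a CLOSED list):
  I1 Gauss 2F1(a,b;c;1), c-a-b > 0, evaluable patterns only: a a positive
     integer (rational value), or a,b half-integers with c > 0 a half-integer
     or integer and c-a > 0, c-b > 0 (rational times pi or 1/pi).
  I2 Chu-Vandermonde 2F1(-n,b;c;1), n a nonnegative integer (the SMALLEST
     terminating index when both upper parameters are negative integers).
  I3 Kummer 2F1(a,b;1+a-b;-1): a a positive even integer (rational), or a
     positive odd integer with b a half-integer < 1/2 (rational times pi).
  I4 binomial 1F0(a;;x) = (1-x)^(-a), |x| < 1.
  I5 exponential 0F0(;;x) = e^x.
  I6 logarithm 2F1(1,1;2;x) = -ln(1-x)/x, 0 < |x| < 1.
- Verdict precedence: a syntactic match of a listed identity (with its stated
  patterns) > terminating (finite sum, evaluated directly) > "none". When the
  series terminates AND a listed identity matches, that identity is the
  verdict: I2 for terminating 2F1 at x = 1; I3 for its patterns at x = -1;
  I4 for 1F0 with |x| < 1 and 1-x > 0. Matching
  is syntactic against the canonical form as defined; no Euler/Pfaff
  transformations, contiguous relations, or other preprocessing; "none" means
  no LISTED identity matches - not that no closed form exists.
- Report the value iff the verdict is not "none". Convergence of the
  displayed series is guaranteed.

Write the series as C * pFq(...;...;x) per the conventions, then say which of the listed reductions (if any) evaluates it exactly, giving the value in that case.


Prefactor -1/2, argument -1: 2F1 with upper {-6/5, 5} over lower {36/5}. Verdict: none - at argument -1 the multisets {-6/5, 5} ; {36/5} match no listed identity.

Key observation: t_0 = -1/2 here, and the running product (C = -1/2, x = -1) telescopes to a rising factorial.
Step ratio: r(k) = (-1) * (k-6/5) (k+5) / [(k+36/5) (k+1)] ; factor over Q: parameters, x = (-1), and C = -1/2.


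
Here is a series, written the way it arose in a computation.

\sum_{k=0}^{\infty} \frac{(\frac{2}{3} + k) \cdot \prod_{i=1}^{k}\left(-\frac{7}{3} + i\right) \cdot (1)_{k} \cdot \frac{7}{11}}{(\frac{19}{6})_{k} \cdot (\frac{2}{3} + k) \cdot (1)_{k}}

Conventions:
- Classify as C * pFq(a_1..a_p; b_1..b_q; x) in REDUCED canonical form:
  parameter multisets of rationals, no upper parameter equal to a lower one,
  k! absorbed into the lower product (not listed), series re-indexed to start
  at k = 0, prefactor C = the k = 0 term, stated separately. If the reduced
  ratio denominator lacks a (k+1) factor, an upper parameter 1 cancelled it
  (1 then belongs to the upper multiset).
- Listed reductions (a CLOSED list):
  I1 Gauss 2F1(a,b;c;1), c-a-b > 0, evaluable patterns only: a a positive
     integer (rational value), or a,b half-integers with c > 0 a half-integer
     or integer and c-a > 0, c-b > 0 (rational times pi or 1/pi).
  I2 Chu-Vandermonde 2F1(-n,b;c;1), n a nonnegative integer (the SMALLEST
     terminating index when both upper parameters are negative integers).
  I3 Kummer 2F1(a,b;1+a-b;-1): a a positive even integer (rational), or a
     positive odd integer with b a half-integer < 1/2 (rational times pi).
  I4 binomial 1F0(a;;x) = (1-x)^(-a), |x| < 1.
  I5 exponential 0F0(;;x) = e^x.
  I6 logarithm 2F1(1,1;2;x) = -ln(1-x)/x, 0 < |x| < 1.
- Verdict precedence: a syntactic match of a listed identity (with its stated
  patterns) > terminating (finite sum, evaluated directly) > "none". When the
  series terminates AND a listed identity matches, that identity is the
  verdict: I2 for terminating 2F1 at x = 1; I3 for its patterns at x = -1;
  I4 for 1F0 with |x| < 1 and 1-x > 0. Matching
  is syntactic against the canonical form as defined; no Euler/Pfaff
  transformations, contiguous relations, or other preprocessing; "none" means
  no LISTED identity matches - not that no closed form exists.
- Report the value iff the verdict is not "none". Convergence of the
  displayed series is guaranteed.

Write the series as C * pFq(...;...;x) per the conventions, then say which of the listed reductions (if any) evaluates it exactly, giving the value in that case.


Structural cue: t_0 = \frac{7}{11} here, and striking the common factor k + 2/3 reduces the term (C = 7/11, x = 1).
Adjacent-term ratio: r(k) = 1 * (k-\frac{4}{3}) (k+1) / [(k+\frac{19}{6}) (k+1)] - rational in k. x = 1; t_0 = \frac{7}{11}; negate the roots.

At argument 1: a 2F1 with upper {-\frac{4}{3}, 1}, lower {\frac{19}{6}}, scaled by C = \frac{7}{11}. Verdict: Gauss's theorem (I1) matches (x = 1: the Gamma ratio telescopes since c-a-b = 7/2 > 0 and a = 1 in Z>0). Its exact value is \frac{13}{33}.


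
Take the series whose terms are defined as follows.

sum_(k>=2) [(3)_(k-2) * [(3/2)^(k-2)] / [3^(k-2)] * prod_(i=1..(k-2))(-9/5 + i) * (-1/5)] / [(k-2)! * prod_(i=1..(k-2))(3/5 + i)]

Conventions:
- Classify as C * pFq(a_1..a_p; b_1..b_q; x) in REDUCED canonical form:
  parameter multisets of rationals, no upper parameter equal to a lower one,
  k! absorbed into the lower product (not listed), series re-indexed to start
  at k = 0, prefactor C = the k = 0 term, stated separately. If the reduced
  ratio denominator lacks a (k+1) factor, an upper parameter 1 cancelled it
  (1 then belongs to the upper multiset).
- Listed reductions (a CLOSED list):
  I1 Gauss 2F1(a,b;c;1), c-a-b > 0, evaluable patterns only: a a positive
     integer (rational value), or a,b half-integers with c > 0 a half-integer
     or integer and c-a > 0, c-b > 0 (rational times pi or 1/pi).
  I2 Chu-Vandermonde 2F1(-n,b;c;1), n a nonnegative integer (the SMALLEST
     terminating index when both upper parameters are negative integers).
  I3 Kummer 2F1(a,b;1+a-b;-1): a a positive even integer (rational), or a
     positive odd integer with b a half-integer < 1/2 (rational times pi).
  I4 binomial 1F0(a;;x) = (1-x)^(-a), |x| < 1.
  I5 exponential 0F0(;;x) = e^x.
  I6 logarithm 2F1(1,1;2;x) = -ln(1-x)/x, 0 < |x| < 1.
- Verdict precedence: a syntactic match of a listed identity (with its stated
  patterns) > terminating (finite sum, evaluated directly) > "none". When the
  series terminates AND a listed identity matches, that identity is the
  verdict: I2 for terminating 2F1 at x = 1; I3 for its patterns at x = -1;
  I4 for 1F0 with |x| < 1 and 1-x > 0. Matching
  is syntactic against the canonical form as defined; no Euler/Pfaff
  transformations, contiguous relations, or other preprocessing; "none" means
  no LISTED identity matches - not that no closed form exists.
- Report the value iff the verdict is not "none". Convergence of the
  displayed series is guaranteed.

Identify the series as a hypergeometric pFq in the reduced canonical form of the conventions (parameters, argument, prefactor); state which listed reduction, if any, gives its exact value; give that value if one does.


With C = -1/5: the canonical form is 2F1(-4/5, 3; 8/5; 1/2). Verdict: none - at argument 1/2 the multisets {-4/5, 3} ; {8/5} match no listed identity.

First insight: x = (1/2) and the two k-th powers (prefactor -1/5) combine into one argument.
Term ratio: r(k) = (1/2) * (k-4/5) (k+3) / [(k+8/5) (k+1)] - poly over poly, x = (1/2) from leading terms; C = -1/5 at k = 0.


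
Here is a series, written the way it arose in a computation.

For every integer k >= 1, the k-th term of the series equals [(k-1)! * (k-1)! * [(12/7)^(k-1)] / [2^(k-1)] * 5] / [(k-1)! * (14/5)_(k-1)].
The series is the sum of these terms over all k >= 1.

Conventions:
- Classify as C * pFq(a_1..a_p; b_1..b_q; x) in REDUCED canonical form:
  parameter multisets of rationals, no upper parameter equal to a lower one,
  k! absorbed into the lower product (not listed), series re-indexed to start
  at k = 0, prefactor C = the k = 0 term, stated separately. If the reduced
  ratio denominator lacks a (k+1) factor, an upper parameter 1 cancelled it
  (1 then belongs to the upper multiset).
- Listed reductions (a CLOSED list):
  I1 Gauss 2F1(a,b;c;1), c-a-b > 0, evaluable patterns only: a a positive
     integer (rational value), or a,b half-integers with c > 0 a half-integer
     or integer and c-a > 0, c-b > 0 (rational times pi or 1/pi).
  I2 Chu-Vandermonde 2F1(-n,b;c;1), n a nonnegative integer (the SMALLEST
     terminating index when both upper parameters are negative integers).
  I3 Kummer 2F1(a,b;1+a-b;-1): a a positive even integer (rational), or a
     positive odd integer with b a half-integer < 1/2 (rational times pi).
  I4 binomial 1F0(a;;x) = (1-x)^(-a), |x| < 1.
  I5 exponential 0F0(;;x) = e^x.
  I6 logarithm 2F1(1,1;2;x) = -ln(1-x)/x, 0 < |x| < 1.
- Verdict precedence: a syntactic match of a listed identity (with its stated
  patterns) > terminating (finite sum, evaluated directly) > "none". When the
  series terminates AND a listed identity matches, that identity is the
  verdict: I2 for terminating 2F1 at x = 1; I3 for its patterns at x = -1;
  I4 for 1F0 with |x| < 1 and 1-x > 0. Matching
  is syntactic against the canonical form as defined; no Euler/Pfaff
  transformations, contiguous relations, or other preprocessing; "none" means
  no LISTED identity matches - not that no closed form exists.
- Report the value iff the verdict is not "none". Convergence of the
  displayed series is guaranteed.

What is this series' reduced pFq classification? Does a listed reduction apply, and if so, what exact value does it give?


The series (x = 6/7) is 2F1: upper {1, 1}, lower {14/5}, prefactor 5. Verdict: none. A 2F1 with upper {1, 1} fits none of I1-I6 at x = 6/7; the sum runs forever.

Structural cue: x = (6/7) and the two k-th powers (C = 5, x = 6/7) combine into one argument.
Ratio: r(k) = (6/7) * (k+1) (k+1) / [(k+14/5) (k+1)] - rational in k. x = (6/7); t_0 = 5; negate the roots.


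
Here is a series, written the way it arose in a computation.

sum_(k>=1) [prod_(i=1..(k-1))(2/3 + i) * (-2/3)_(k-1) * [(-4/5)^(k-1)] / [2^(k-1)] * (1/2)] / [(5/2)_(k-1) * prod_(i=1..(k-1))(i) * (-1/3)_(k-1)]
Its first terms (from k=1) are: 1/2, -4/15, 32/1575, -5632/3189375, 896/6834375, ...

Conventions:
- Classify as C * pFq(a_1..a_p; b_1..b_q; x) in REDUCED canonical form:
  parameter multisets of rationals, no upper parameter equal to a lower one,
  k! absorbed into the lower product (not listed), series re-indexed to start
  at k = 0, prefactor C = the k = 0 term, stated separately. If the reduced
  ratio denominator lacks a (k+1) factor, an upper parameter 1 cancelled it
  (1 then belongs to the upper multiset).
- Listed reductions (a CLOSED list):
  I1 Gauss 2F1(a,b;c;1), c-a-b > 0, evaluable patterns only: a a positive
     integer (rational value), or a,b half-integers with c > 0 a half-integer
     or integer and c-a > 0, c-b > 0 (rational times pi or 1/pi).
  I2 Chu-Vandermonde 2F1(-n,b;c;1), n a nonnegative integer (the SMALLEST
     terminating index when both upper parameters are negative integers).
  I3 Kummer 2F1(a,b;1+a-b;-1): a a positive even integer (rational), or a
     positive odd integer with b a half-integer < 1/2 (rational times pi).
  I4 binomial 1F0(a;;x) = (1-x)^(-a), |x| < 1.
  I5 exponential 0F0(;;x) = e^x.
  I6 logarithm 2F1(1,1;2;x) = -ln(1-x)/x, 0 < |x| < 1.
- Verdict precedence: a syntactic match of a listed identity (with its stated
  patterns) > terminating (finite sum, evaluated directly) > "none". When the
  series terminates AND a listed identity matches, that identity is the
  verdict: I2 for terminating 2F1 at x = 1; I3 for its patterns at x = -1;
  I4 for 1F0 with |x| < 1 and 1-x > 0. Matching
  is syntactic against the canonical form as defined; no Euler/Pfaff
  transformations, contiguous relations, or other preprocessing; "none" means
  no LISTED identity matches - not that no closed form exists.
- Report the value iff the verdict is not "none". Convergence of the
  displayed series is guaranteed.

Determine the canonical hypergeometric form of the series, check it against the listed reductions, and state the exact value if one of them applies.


At argument -2/5: a 2F2 with upper {-2/3, 5/3}, lower {-1/3, 5/2}, scaled by C = 1/2. Verdict: none - this 2F2 at x = -2/5 matches no listed pattern, and upper {-2/3, 5/3} holds no stopper.

Key observation: x = (-2/5) and the running product (C = 1/2) telescopes to a rising factorial.
Ratio: r(k) = (-2/5) * (k-2/3) (k+5/3) / [(k-1/3) (k+5/2) (k+1)] - rational in k. x = (-2/5); t_0 = 1/2; negate the roots.


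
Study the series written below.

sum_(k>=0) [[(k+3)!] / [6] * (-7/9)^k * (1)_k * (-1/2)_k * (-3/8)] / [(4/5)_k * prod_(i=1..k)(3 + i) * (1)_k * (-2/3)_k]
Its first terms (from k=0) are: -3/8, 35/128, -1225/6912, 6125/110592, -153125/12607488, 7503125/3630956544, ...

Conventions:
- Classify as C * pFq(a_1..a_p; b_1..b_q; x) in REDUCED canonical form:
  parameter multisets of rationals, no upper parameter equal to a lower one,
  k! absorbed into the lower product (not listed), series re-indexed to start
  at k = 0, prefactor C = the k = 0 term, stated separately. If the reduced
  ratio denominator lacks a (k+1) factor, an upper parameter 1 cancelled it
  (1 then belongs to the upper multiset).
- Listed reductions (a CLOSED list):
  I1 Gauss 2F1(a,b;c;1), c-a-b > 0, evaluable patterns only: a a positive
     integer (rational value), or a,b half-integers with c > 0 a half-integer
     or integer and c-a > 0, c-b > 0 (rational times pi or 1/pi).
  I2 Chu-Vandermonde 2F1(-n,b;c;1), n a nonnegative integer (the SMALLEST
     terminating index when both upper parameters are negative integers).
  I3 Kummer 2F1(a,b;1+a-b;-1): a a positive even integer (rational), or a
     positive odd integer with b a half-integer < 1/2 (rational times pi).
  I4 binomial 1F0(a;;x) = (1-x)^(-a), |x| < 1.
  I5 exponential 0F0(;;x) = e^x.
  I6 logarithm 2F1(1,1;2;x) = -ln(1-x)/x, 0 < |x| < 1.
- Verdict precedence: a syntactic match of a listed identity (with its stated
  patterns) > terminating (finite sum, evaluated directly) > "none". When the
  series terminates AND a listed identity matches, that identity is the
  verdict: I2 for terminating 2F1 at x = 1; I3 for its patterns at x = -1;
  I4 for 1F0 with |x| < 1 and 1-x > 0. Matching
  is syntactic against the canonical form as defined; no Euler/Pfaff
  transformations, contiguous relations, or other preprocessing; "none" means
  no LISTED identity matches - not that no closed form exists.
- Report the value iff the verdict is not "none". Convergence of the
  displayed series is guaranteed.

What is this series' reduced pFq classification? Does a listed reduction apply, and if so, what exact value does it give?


Reduced: x = -7/9, 2F2, upper = {-1/2, 1}, lower = {-2/3, 4/5}, C = -3/8. Verdict: none here - no I1-I6 shape fits x = -7/9 with lower {-2/3, 4/5}.

Key step: t_0 = -3/8 here, and (1)_k (C = -3/8, x = -7/9) is k! itself.
Term ratio: r(k) = (-7/9) * (k-1/2) (k+1) / [(k-2/3) (k+4/5) (k+1)] - rational; roots negated = parameters, x = (-7/9), C = -3/8.


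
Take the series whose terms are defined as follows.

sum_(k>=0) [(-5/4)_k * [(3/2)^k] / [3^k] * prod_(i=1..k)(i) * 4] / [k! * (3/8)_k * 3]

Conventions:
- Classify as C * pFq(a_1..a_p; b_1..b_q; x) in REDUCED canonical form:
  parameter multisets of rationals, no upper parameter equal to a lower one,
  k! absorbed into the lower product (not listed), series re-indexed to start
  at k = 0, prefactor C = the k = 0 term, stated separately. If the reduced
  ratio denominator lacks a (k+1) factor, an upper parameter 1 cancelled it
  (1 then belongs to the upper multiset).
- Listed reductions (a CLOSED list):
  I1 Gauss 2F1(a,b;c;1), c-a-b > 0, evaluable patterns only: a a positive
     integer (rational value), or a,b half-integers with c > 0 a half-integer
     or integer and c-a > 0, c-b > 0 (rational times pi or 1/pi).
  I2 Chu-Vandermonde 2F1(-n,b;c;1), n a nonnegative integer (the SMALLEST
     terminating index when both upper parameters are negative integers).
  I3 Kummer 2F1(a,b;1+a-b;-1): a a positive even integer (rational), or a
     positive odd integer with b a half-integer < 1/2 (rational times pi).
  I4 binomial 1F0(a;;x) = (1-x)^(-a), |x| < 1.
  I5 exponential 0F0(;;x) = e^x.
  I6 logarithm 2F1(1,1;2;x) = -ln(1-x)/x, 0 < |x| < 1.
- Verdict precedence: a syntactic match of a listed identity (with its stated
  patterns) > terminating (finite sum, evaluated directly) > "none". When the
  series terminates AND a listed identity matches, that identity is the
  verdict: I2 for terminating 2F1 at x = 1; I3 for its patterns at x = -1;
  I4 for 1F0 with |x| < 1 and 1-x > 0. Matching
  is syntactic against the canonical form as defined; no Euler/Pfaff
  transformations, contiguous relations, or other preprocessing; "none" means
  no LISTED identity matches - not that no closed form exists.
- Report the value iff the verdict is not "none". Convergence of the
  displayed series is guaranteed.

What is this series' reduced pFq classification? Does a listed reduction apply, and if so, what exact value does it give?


At argument 1/2: a 2F1 with upper {-5/4, 1}, lower {3/8}, scaled by C = 4/3. Verdict: none - at argument 1/2 the multisets {-5/4, 1} ; {3/8} match no listed identity.

Key step: x = (1/2) and the constant factors (C = 4/3, x = 1/2) combine into one prefactor.
Step ratio: r(k) = (1/2) * (k-5/4) (k+1) / [(k+3/8) (k+1)] - rational; roots negated = parameters, x = (1/2), C = 4/3.


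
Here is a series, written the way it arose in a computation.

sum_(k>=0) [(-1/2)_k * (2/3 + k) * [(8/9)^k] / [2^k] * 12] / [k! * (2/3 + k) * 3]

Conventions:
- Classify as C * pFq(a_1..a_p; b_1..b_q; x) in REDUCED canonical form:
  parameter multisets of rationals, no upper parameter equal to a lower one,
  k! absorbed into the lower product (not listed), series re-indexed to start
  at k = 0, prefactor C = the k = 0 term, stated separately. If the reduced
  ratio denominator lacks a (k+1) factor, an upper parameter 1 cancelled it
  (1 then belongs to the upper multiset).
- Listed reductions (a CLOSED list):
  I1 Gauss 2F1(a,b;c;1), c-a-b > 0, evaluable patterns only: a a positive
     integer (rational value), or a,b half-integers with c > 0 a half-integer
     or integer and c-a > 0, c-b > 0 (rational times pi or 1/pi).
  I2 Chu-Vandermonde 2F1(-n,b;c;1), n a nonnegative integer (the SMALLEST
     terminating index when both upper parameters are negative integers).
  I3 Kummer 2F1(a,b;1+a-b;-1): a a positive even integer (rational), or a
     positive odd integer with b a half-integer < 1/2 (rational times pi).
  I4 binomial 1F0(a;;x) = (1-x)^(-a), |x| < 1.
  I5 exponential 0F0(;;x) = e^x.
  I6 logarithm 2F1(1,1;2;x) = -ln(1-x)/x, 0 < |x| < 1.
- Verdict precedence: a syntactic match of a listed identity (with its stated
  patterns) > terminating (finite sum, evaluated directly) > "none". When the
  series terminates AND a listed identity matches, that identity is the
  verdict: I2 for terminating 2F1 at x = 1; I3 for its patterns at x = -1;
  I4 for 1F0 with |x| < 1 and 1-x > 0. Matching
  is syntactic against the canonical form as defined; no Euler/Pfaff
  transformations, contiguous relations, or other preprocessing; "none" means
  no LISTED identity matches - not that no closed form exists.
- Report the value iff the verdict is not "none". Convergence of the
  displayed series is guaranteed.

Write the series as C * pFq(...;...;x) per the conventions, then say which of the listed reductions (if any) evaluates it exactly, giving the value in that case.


The tell: x = (4/9) and striking the common factor k + 2/3 reduces the term (C = 4).
Term ratio: r(k) = (4/9) * (k-1/2) / [(k+1)] ; factor over Q: parameters, x = (4/9), and C = 4.

Canonical form: C = 4 times 1F0 with upper {-1/2}, lower {-}, x = 4/9. Verdict: the binomial series (I4) matches (the 1F0 binomial series: exponent 1/2, x = 4/9). Its exact value is 4 * (5/9)^(1/2).


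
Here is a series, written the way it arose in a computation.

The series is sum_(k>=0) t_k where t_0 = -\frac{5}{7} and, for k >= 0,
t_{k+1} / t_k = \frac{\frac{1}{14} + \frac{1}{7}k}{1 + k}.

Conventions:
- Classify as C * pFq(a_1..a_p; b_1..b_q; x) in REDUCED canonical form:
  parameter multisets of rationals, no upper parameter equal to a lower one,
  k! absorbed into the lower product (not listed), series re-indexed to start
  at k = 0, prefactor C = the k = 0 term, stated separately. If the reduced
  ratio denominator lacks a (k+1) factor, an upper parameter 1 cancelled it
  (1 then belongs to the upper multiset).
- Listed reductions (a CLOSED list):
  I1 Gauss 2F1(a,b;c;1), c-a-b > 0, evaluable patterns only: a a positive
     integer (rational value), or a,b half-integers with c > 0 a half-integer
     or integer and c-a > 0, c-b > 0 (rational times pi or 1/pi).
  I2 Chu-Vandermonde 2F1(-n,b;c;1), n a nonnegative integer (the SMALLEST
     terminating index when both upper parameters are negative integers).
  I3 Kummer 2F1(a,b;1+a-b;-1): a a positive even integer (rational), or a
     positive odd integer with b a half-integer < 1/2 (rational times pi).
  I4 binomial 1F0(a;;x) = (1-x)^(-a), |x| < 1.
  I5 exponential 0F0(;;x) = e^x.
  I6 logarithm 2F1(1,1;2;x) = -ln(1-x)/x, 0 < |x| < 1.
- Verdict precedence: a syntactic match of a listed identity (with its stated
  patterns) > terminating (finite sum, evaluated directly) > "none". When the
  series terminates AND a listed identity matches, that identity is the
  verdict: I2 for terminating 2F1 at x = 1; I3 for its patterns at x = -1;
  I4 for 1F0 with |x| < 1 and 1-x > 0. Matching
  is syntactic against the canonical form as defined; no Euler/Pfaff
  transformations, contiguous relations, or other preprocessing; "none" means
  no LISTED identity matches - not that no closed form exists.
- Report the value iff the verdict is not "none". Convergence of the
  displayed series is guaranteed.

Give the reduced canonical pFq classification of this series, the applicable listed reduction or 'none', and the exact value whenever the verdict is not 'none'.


The series (x = \frac{1}{7}) is 1F0: upper {\frac{1}{2}}, lower {-}, prefactor -\frac{5}{7}. Verdict: the binomial series (I4) fires (the 1F0 binomial series: exponent -1/2, x = \frac{1}{7}). Sum: \left(-\frac{5}{7}\right) \cdot \left(\frac{6}{7}\right)^{-\frac{1}{2}}.

Structural cue: x = \frac{1}{7} and factor the ratio over Q (prefactor -5/7): negated roots = parameters.
Consecutive-term ratio: r(k) = \frac{1}{7} * (k+\frac{1}{2}) / [(k+1)] ; factor over Q: parameters, x = \frac{1}{7}, and C = -\frac{5}{7}.


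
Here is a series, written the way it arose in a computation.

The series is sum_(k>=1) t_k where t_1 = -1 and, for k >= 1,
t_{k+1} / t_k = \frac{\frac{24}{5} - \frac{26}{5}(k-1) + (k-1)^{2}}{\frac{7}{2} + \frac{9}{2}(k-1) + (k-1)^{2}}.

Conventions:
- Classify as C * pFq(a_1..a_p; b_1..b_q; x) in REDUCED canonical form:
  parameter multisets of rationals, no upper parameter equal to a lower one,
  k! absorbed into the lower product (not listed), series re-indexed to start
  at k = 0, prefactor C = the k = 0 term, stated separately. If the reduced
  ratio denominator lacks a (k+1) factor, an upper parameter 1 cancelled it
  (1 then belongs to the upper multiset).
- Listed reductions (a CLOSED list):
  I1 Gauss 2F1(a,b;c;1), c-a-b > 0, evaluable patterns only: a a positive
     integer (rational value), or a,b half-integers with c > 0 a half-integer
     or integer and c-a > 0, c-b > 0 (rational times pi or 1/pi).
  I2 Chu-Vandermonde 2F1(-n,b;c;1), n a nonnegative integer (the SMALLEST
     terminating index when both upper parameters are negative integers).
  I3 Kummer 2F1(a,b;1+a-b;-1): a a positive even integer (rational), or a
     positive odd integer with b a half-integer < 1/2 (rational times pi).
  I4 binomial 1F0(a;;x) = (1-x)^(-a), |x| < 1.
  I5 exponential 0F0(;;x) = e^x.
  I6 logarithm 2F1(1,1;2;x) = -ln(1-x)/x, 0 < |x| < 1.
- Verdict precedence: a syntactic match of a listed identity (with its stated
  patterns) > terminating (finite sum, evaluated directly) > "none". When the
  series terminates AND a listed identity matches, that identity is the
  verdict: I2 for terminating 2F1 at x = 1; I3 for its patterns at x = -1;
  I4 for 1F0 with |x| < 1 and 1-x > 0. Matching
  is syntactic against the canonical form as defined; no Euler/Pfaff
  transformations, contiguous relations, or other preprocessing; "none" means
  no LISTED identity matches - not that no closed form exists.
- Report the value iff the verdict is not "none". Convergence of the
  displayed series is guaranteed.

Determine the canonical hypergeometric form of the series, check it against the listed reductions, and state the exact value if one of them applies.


At argument 1: a 2F1 with upper {-4, -\frac{6}{5}}, lower {\frac{7}{2}}, scaled by C = -1. Verdict: Vandermonde's identity (I2) fires (terminating 2F1 at x = 1 with n = 4, b = -6/5, c = \frac{7}{2}). Value: -\frac{59831}{24375}.

Key step: from the first term -1: roots of the ratio polynomials (C = -1, x = 1) are the negated parameters.
Ratio: r(k) = 1 * (k-4) (k-\frac{6}{5}) / [(k+\frac{7}{2}) (k+1)] - rational in k, leading ratio 1; with t_0 = -1, classification follows.


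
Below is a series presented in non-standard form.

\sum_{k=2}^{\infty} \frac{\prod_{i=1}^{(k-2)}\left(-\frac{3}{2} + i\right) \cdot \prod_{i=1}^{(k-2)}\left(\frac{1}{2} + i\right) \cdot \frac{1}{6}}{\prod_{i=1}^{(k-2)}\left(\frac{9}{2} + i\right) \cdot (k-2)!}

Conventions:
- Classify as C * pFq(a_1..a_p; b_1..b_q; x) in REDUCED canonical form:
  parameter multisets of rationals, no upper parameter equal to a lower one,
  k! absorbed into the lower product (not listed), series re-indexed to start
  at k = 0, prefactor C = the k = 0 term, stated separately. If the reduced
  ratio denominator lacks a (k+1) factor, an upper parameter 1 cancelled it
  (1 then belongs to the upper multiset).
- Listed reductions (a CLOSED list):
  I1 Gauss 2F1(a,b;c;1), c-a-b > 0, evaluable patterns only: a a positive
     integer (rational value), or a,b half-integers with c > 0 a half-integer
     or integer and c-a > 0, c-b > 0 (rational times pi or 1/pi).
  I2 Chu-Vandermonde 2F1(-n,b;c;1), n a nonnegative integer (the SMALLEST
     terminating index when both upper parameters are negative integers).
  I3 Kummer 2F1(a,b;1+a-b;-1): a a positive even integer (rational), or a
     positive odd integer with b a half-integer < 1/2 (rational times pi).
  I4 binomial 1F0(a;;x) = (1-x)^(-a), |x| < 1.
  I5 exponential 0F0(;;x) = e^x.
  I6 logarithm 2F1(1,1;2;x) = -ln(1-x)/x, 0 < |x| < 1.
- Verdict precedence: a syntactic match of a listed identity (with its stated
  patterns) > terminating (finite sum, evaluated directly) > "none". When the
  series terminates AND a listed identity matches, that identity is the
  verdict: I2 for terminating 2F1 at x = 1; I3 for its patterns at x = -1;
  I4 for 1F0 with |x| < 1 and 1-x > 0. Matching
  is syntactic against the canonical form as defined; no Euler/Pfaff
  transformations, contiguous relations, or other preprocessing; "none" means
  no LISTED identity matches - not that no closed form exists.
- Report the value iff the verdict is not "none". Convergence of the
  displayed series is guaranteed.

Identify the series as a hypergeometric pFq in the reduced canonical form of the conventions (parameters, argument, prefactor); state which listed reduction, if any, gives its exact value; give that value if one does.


Key observation: t_0 being \frac{1}{6}, the lower running product (C = 1/6) is a rising factorial.
Step ratio: r(k) = 1 * (k-\frac{1}{2}) (k+\frac{3}{2}) / [(k+\frac{11}{2}) (k+1)] - rational in k. x = 1; t_0 = \frac{1}{6}; negate the roots.

Classification (C = \frac{1}{6}): 2F1 with upper {-\frac{1}{2}, \frac{3}{2}}, lower {\frac{11}{2}}, argument x = 1. Verdict (x = 1): the half-integer Gauss pattern (I1) applies (x = 1; upper {-\frac{1}{2}, \frac{3}{2}} half-integers, c = \frac{11}{2} in the evaluable pattern). Value: \frac{735}{16384} \cdot \pi.


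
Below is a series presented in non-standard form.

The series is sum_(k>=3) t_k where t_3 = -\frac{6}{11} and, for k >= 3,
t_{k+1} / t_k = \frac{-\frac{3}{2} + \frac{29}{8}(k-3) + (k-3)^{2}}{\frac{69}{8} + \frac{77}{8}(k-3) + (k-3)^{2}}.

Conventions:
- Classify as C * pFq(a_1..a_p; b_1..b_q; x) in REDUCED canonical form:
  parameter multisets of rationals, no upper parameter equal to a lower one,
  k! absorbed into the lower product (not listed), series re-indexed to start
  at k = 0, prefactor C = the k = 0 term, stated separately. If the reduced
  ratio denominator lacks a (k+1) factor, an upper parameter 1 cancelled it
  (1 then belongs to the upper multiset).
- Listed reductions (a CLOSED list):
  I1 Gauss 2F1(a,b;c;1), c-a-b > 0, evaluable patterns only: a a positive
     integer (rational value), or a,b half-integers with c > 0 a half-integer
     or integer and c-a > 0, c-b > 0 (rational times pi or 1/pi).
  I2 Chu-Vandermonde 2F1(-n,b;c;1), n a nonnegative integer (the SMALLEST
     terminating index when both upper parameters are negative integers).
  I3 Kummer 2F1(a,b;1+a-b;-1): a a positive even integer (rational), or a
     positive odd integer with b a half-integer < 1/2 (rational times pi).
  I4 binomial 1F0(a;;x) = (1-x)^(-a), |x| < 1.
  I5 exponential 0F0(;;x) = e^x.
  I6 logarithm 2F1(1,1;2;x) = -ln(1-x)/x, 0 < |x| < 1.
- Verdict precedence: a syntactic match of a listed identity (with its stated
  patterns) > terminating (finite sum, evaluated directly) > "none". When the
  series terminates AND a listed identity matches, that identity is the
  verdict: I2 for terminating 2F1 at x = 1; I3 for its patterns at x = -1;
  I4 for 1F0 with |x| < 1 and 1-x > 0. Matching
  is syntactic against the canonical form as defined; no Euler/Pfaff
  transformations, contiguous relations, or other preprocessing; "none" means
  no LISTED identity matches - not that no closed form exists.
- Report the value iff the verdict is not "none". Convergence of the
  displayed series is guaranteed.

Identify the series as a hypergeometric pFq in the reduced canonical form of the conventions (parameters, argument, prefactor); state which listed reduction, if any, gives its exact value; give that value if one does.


Key step: t_0 = -\frac{6}{11} here, and factor the ratio over Q (C = -6/11, x = 1): negated roots = parameters.
Adjacent-term ratio: r(k) = 1 * (k-\frac{3}{8}) (k+4) / [(k+\frac{69}{8}) (k+1)] - rational; roots negated = parameters, x = 1, C = -\frac{6}{11}.

Classification (C = -\frac{6}{11}): 2F1 with upper {-\frac{3}{8}, 4}, lower {\frac{69}{8}}, argument x = 1. Verdict: the Gauss summation I1 applies (x = 1: the Gamma ratio telescopes since c-a-b = 5 > 0 and a = 4 in Z>0). Exact value: -\frac{1076589}{2523136}.


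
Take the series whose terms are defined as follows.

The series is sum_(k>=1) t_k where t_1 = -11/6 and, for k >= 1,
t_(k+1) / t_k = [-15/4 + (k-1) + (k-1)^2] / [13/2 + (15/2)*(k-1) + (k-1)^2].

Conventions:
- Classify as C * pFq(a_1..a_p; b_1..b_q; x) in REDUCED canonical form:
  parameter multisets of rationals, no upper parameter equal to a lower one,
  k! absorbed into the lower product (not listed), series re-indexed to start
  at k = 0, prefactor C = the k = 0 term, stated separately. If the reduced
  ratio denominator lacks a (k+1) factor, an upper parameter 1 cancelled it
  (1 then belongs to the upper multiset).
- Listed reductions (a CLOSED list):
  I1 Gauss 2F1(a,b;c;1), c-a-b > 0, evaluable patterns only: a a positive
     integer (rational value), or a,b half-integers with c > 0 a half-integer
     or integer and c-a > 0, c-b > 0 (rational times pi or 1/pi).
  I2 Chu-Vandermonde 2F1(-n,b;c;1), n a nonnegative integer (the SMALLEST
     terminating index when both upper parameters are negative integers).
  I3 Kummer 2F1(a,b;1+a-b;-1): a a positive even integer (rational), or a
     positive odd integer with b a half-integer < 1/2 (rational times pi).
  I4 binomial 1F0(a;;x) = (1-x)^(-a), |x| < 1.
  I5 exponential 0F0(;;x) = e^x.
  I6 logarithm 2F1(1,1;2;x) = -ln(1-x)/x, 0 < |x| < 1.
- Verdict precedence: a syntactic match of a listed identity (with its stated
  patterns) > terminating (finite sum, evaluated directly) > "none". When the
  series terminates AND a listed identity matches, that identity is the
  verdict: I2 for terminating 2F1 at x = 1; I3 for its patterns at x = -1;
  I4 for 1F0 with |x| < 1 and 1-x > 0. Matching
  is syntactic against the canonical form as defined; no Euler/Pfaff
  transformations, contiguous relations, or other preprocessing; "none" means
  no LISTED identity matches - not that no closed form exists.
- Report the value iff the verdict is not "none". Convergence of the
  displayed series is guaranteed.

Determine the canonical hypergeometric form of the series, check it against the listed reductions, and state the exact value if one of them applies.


This is -11/6 * 2F1(-3/2, 5/2; 13/2; 1) in reduced canonical form. Verdict: the half-integer Gauss pattern (I1) applies (x = 1; upper {-3/2, 5/2} half-integers, c = 13/2 in the evaluable pattern). Exact value: (-38115/131072) * pi.

First insight: x = 1 and roots of the ratio polynomials (prefactor -11/6) are the negated parameters.
Consecutive-term ratio: r(k) = 1 * (k-3/2) (k+5/2) / [(k+13/2) (k+1)] - rational; roots negated = parameters, x = 1, C = -11/6.


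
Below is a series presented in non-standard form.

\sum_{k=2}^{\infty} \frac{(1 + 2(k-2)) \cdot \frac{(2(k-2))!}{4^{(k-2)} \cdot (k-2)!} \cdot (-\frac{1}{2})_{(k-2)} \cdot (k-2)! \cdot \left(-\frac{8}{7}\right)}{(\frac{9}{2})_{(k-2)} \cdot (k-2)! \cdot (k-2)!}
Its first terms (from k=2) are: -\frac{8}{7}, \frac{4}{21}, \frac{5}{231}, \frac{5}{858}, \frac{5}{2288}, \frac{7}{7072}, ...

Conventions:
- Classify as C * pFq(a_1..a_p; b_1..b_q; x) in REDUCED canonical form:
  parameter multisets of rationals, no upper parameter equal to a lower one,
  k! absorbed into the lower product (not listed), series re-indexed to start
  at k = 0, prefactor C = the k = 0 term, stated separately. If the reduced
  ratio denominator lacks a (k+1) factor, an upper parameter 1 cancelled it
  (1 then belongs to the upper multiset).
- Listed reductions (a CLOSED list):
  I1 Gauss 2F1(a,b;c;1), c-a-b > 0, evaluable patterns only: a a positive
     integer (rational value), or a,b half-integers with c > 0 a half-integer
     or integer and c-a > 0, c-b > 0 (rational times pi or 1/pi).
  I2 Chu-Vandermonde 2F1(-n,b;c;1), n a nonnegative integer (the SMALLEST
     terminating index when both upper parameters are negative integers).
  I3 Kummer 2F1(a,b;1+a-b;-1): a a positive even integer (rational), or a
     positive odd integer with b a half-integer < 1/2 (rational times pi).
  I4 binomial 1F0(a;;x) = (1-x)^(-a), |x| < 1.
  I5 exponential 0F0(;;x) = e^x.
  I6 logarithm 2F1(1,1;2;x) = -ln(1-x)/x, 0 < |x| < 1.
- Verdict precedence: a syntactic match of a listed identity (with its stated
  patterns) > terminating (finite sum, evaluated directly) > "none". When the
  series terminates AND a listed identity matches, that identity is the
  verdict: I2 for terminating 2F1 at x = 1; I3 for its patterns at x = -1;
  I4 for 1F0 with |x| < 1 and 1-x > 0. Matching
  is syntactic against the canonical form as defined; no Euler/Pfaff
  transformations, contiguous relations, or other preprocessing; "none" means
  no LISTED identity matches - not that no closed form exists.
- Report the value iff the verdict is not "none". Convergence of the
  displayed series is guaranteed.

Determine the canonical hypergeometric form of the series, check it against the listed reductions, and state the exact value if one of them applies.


Canonical form: C = -\frac{8}{7} times 2F1 with upper {-\frac{1}{2}, \frac{3}{2}}, lower {\frac{9}{2}}, x = 1. Verdict: this is the half-integer Gauss pattern (I1) (x = 1; upper {-\frac{1}{2}, \frac{3}{2}} half-integers, c = \frac{9}{2} in the evaluable pattern). Hence: \left(-\frac{75}{256}\right) \cdot \pi.

Key observation: with t_0 = -\frac{8}{7}, the parameter 1 appears in both the upper and lower lists and cancels.
Consecutive-term ratio: r(k) = 1 * (k-\frac{1}{2}) (k+\frac{3}{2}) / [(k+\frac{9}{2}) (k+1)] - rational in k, leading ratio 1; with t_0 = -\frac{8}{7}, classification follows.


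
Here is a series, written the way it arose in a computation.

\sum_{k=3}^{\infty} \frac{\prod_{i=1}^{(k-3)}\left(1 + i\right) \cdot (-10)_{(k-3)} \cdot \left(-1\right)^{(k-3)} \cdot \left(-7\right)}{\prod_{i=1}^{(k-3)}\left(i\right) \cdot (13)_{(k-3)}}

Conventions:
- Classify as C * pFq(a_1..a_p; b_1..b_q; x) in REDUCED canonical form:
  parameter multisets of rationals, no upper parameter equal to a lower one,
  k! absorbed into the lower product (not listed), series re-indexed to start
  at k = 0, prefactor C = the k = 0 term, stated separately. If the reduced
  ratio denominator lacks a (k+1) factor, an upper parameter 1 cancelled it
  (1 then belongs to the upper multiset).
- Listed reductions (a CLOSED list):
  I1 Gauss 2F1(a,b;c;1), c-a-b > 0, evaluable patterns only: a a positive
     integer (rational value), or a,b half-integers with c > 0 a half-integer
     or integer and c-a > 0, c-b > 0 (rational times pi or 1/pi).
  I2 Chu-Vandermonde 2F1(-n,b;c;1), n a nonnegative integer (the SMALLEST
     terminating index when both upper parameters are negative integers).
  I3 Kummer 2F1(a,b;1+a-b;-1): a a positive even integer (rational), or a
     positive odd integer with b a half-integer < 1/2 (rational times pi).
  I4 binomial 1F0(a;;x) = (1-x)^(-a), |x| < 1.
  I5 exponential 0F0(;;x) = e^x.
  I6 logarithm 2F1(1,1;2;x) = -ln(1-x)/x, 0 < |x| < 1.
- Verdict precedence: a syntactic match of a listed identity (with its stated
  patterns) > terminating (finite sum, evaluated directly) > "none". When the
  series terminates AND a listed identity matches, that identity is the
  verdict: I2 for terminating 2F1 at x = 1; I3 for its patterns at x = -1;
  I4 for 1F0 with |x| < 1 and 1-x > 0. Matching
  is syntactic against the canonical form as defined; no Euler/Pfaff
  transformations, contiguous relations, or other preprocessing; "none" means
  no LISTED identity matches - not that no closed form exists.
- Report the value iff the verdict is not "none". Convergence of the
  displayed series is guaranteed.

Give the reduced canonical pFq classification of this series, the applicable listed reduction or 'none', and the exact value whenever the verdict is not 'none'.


First insight: from the first term -7: the product of the first k integers (C = -7, x = -1) is k!.
Step ratio: r(k) = -1 * (k-10) (k+2) / [(k+13) (k+1)] ; factor over Q: parameters, x = -1, and C = -7.

At argument -1: a 2F1 with upper {-10, 2}, lower {13}, scaled by C = -7. Verdict (x = -1): Kummer (I3) applies (x = -1; c = 13 equals 1+a-b for upper {-10, 2}: listed pattern). Exact value: -42.


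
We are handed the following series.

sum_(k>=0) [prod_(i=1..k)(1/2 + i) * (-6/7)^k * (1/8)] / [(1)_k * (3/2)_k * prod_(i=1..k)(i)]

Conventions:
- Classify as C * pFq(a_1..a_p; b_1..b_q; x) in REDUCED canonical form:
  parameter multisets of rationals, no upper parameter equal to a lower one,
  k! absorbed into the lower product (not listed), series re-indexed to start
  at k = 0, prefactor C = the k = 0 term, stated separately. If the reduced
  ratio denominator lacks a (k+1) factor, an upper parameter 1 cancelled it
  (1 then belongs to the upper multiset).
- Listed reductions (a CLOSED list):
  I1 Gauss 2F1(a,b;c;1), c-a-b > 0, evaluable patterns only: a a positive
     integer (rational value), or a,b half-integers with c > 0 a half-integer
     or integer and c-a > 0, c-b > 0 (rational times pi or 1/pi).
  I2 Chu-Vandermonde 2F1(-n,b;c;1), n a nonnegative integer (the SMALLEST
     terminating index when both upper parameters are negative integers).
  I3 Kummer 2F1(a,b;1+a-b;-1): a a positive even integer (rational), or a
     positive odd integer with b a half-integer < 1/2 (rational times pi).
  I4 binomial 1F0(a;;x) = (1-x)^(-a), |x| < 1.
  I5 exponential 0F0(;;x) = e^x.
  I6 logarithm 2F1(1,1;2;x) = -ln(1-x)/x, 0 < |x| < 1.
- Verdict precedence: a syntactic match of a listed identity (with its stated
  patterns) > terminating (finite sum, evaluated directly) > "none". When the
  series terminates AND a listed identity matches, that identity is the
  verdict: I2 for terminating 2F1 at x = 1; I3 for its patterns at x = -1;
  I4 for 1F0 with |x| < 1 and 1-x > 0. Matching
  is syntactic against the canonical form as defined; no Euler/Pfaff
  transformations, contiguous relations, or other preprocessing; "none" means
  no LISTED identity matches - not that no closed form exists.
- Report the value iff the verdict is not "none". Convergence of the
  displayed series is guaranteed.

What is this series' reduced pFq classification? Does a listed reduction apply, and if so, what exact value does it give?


Reduced: x = -6/7, 0F1, upper = {-}, lower = {1}, C = 1/8. Verdict: none - this 0F1 at x = -6/7 matches no listed pattern, and upper {-} holds no stopper.

First insight: with t_0 = 1/8, (1)_k (C = 1/8) is k! itself.
Consecutive-term ratio: r(k) = (-6/7) * 1 / [(k+1) (k+1)] - rational in k, leading ratio (-6/7); with t_0 = 1/8, classification follows.
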